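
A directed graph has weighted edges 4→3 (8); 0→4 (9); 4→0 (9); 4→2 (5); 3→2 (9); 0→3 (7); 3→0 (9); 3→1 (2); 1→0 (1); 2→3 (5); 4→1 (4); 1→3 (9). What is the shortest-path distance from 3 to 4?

Paths from 3 to 4:
3 - 0 - 4: 9 + 9 = 18
3 - 1 - 0 - 4: 2 + 1 + 9 = 12
The minimum is 12.

12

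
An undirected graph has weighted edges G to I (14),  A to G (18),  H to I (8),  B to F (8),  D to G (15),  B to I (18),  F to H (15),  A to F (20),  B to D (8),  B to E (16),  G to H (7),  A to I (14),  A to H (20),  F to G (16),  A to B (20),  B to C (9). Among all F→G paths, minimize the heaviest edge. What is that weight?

15

Some routes from F to G:
F -> H -> G: max(15, 7) = 15
F -> B -> I -> G: max(8, 18, 14) = 18
F -> H -> I -> G: max(15, 8, 14) = 15
F -> G: max(16) = 16
F -> B -> D -> G: max(8, 8, 15) = 15
Best route has worst link 15.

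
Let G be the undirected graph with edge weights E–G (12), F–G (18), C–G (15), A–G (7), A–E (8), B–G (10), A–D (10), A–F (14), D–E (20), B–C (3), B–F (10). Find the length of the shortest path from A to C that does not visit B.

Comparing a few candidate routes:
A-E-G-C: 8 + 12 + 15 = 35
A-F-G-C: 14 + 18 + 15 = 47
A-G-C: 7 + 15 = 22
Best route has total 22.

22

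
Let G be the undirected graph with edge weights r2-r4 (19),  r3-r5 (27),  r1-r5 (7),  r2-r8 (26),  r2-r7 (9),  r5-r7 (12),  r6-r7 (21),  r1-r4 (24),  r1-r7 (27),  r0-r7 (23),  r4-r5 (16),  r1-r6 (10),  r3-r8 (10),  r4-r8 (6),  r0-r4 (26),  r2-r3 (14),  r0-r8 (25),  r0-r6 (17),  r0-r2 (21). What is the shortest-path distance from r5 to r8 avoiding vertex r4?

37

A few of the r5→r8 routes:
r5 - r7 - r2 - r8: 12 + 9 + 26 = 47
r5 - r3 - r8: 27 + 10 = 37
r5 - r7 - r2 - r3 - r8: 12 + 9 + 14 + 10 = 45
r5 - r7 - r0 - r8: 12 + 23 + 25 = 60
r5 - r1 - r6 - r0 - r8: 7 + 10 + 17 + 25 = 59
r5 - r3 - r2 - r8: 27 + 14 + 26 = 67
Shortest: 37.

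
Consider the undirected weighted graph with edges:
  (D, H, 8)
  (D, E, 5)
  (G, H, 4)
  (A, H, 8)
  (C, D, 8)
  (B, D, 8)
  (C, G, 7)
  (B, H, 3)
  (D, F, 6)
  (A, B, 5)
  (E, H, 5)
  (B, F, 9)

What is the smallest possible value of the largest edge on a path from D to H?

5

Comparing a few candidate routes:
D → H: max(8) = 8
D → C → G → H: max(8, 7, 4) = 8
D → B → A → H: max(8, 5, 8) = 8
D → E → H: max(5, 5) = 5
D → F → B → A → H: max(6, 9, 5, 8) = 9
D → B → H: max(8, 3) = 8
The minimum achievable maximum is 5.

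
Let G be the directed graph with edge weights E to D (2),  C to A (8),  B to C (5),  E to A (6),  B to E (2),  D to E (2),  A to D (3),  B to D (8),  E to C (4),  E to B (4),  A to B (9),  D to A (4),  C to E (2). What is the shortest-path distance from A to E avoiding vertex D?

11

Candidate routes:
A-B-E: 9 + 2 = 11
A-B-C-E: 9 + 5 + 2 = 16
Best route has total 11.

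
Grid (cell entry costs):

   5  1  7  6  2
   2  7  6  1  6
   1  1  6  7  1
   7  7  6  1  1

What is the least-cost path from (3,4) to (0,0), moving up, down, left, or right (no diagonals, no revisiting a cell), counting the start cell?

Take (3,4) → (3,3) → (3,2) → (2,2) → (2,1) → (2,0) → (1,0) → (0,0) for a total of 1 + 1 + 6 + 6 + 1 + 1 + 2 + 5 = 23.

23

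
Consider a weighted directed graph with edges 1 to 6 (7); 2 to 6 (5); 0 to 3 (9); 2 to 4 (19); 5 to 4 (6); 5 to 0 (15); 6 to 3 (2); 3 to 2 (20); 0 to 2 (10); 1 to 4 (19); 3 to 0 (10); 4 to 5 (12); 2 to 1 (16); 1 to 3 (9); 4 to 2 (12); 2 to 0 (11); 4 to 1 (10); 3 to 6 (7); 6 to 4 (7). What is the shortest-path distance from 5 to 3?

Comparing a few candidate routes:
5→4→1→6→3: 6 + 10 + 7 + 2 = 25
5→0→2→6→3: 15 + 10 + 5 + 2 = 32
5→4→1→3: 6 + 10 + 9 = 25
5→0→3: 15 + 9 = 24
5→4→2→6→3: 6 + 12 + 5 + 2 = 25
5→4→2→0→3: 6 + 12 + 11 + 9 = 38
The minimum is 24.

24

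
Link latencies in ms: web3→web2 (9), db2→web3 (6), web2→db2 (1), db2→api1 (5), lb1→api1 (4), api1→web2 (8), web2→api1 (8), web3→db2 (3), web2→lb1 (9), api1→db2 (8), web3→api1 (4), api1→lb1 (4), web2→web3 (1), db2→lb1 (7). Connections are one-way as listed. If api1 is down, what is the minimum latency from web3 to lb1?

10

Candidate routes:
web3 - web2 - db2 - lb1: 9 + 1 + 7 = 17
web3 - db2 - lb1: 3 + 7 = 10
web3 - web2 - lb1: 9 + 9 = 18
The minimum is 10 ms.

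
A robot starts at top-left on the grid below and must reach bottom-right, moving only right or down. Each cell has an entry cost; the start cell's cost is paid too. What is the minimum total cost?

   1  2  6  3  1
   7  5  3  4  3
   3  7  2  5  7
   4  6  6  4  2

24

Take r0c0 r0c1 r1c1 r1c2 r2c2 r2c3 r3c3 r3c4 for a total of 1 + 2 + 5 + 3 + 2 + 5 + 4 + 2 = 24.
For comparison, the top-then-right route costs 25.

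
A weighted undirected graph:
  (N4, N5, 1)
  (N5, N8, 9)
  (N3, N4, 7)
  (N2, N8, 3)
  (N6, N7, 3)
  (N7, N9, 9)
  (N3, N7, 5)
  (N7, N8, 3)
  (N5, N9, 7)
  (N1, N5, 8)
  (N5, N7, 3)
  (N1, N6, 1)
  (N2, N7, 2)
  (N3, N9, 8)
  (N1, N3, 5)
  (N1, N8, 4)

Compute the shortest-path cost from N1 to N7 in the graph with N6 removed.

7

Comparing a few candidate routes:
N1 - N8 - N2 - N7: 4 + 3 + 2 = 9
N1 - N5 - N7: 8 + 3 = 11
N1 - N3 - N7: 5 + 5 = 10
N1 - N8 - N5 - N7: 4 + 9 + 3 = 16
N1 - N8 - N7: 4 + 3 = 7
Shortest: 7.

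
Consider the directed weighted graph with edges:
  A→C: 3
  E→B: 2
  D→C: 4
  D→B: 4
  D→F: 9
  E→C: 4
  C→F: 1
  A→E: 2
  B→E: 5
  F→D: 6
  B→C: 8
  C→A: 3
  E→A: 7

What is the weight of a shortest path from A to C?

Paths from A to C:
A→C: 3
A→E→B→C: 2 + 2 + 8 = 12
A→E→C: 2 + 4 = 6
The minimum is 3.

3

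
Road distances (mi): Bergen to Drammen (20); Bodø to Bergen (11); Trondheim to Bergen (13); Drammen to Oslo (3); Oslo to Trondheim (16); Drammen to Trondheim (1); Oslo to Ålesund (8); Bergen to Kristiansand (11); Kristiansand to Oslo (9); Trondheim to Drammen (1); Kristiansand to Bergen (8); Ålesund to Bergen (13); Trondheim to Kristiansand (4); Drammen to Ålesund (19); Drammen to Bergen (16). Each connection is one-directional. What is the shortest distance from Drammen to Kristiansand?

A few of the Drammen→Kristiansand routes:
Drammen - Oslo - Trondheim - Kristiansand: 3 + 16 + 4 = 23
Drammen - Trondheim - Bergen - Kristiansand: 1 + 13 + 11 = 25
Drammen - Trondheim - Kristiansand: 1 + 4 = 5
Drammen - Bergen - Kristiansand: 16 + 11 = 27
Drammen - Oslo - Ålesund - Bergen - Kristiansand: 3 + 8 + 13 + 11 = 35
The minimum is 5 mi.

5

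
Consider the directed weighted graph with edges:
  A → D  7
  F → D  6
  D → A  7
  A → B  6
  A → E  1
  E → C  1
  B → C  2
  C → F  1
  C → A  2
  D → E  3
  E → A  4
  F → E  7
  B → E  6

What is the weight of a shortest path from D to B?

12

Routes from D to B:
D→A→B: 7 + 6 = 13
D→E→A→B: 3 + 4 + 6 = 13
D→E→C→A→B: 3 + 1 + 2 + 6 = 12
The minimum is 12.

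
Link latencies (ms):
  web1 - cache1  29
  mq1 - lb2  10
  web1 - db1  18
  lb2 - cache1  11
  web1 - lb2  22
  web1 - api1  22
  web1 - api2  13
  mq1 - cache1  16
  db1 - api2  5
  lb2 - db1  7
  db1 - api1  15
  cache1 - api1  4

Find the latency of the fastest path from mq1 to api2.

Checking several routes:
mq1 -> cache1 -> api1 -> db1 -> api2: 16 + 4 + 15 + 5 = 40
mq1 -> lb2 -> db1 -> web1 -> api2: 10 + 7 + 18 + 13 = 48
mq1 -> lb2 -> cache1 -> api1 -> db1 -> api2: 10 + 11 + 4 + 15 + 5 = 45
mq1 -> lb2 -> web1 -> api2: 10 + 22 + 13 = 45
mq1 -> lb2 -> db1 -> api2: 10 + 7 + 5 = 22
mq1 -> cache1 -> lb2 -> db1 -> api2: 16 + 11 + 7 + 5 = 39
The minimum is 22 ms.

22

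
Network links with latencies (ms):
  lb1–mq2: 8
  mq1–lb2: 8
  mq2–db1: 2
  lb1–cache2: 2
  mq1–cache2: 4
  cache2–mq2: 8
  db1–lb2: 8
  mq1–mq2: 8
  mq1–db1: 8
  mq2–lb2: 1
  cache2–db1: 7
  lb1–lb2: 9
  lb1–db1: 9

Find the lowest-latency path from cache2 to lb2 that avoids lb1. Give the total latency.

9

Some routes from cache2 to lb2 avoiding lb1:
cache2 -> mq2 -> lb2: 8 + 1 = 9
cache2 -> mq1 -> lb2: 4 + 8 = 12
cache2 -> mq1 -> db1 -> mq2 -> lb2: 4 + 8 + 2 + 1 = 15
cache2 -> mq1 -> mq2 -> lb2: 4 + 8 + 1 = 13
cache2 -> db1 -> lb2: 7 + 8 = 15
cache2 -> db1 -> mq2 -> lb2: 7 + 2 + 1 = 10
Shortest: 9 ms.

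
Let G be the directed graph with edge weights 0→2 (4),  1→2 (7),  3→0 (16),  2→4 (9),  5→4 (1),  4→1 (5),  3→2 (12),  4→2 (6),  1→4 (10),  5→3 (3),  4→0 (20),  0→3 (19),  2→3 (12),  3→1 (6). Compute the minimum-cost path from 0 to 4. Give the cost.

Comparing a few candidate routes:
0 → 3 → 1 → 4: 19 + 6 + 10 = 35
0 → 2 → 4: 4 + 9 = 13
0 → 2 → 3 → 1 → 4: 4 + 12 + 6 + 10 = 32
The minimum is 13.

13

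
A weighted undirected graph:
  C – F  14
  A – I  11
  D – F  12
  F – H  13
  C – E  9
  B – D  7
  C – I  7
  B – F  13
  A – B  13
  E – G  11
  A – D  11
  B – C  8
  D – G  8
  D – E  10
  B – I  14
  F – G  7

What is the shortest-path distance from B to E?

Some routes from B to E:
B-C-E: 8 + 9 = 17
B-D-E: 7 + 10 = 17
B-D-G-E: 7 + 8 + 11 = 26
B-I-C-E: 14 + 7 + 9 = 30
B-F-G-E: 13 + 7 + 11 = 31
B-A-D-E: 13 + 11 + 10 = 34
The minimum is 17.

17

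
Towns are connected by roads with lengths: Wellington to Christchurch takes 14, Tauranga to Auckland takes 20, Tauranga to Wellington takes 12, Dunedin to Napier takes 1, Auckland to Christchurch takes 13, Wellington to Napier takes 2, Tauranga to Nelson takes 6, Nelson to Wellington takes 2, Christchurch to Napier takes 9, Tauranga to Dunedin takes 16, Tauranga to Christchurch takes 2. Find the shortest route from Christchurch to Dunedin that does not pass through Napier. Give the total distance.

18

Candidate routes:
Christchurch→Wellington→Tauranga→Dunedin: 14 + 12 + 16 = 42
Christchurch→Wellington→Nelson→Tauranga→Dunedin: 14 + 2 + 6 + 16 = 38
Christchurch→Auckland→Tauranga→Dunedin: 13 + 20 + 16 = 49
Christchurch→Tauranga→Dunedin: 2 + 16 = 18
Best route has total 18.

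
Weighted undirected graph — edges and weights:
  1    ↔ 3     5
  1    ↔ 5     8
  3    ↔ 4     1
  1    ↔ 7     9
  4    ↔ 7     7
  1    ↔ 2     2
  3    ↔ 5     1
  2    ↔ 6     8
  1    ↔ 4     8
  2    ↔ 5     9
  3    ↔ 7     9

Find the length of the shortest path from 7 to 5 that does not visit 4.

10

Comparing a few candidate routes:
7 → 3 → 5: 9 + 1 = 10
7 → 1 → 5: 9 + 8 = 17
7 → 1 → 2 → 5: 9 + 2 + 9 = 20
7 → 1 → 3 → 5: 9 + 5 + 1 = 15
Shortest: 10.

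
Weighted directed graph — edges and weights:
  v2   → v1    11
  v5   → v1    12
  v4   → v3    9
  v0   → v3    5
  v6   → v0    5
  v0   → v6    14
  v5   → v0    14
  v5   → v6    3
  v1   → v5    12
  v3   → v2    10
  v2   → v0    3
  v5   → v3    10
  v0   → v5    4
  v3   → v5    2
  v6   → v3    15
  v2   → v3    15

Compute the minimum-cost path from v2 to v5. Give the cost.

Routes from v2 to v5:
v2 - v0 - v5: 3 + 4 = 7
v2 - v1 - v5: 11 + 12 = 23
v2 - v3 - v5: 15 + 2 = 17
v2 - v0 - v6 - v3 - v5: 3 + 14 + 15 + 2 = 34
v2 - v0 - v3 - v5: 3 + 5 + 2 = 10
Shortest: 7.

7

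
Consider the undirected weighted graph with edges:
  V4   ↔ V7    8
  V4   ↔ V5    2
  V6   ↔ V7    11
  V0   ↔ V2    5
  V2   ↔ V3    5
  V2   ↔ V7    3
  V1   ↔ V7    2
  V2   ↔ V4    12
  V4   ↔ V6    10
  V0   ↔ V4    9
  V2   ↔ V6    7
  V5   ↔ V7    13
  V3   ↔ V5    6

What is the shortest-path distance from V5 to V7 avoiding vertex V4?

Routes from V5 to V7 avoiding V4:
V5 -> V3 -> V2 -> V6 -> V7: 6 + 5 + 7 + 11 = 29
V5 -> V3 -> V2 -> V7: 6 + 5 + 3 = 14
V5 -> V7: 13
The minimum is 13.

13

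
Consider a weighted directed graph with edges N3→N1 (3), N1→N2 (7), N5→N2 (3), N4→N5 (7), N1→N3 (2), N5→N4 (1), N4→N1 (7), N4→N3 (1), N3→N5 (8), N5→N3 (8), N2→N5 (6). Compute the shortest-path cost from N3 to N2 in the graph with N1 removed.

Candidate routes:
N3→N5→N2: 8 + 3 = 11
The minimum is 11.

11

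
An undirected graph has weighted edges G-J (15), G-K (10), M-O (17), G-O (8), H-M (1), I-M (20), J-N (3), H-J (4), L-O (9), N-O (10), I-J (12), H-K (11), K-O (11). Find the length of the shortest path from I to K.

27

A few of the I→K routes:
I→J→G→K: 12 + 15 + 10 = 37
I→J→N→O→K: 12 + 3 + 10 + 11 = 36
I→J→H→M→O→K: 12 + 4 + 1 + 17 + 11 = 45
I→M→H→K: 20 + 1 + 11 = 32
I→J→H→K: 12 + 4 + 11 = 27
I→J→N→O→G→K: 12 + 3 + 10 + 8 + 10 = 43
The minimum is 27.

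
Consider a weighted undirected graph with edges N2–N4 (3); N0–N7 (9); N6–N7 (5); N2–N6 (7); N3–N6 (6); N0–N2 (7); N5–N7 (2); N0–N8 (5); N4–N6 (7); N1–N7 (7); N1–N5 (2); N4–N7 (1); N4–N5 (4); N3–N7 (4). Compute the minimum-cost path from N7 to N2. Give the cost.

Some routes from N7 to N2:
N7 -> N5 -> N4 -> N2: 2 + 4 + 3 = 9
N7 -> N6 -> N4 -> N2: 5 + 7 + 3 = 15
N7 -> N6 -> N2: 5 + 7 = 12
N7 -> N4 -> N2: 1 + 3 = 4
N7 -> N4 -> N6 -> N2: 1 + 7 + 7 = 15
Shortest: 4.

4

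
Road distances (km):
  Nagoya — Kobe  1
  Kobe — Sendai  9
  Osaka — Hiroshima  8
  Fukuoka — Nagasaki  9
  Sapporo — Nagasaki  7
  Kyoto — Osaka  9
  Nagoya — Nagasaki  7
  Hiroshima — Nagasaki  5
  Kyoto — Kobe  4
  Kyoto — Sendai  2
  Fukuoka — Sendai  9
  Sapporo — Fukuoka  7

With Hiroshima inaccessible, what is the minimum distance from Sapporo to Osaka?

Checking several routes:
Sapporo - Fukuoka - Nagasaki - Nagoya - Kobe - Kyoto - Osaka: 7 + 9 + 7 + 1 + 4 + 9 = 37
Sapporo - Nagasaki - Nagoya - Kobe - Kyoto - Osaka: 7 + 7 + 1 + 4 + 9 = 28
Sapporo - Nagasaki - Fukuoka - Sendai - Kyoto - Osaka: 7 + 9 + 9 + 2 + 9 = 36
Sapporo - Fukuoka - Sendai - Kobe - Kyoto - Osaka: 7 + 9 + 9 + 4 + 9 = 38
Sapporo - Fukuoka - Sendai - Kyoto - Osaka: 7 + 9 + 2 + 9 = 27
Sapporo - Nagasaki - Nagoya - Kobe - Sendai - Kyoto - Osaka: 7 + 7 + 1 + 9 + 2 + 9 = 35
The minimum is 27 km.

27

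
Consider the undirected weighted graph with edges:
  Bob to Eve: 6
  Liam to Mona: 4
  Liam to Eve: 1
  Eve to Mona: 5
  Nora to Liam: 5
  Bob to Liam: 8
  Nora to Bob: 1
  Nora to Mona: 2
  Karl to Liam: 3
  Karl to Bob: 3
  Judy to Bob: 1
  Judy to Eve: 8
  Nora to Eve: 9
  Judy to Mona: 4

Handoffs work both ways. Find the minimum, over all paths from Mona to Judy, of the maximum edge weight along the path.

2

Some routes from Mona to Judy:
Mona→Judy: max(4) = 4
Mona→Liam→Karl→Bob→Judy: max(4, 3, 3, 1) = 4
Mona→Liam→Nora→Bob→Judy: max(4, 5, 1, 1) = 5
Mona→Nora→Bob→Judy: max(2, 1, 1) = 2
Mona→Nora→Liam→Karl→Bob→Judy: max(2, 5, 3, 3, 1) = 5
The minimum achievable maximum is 2.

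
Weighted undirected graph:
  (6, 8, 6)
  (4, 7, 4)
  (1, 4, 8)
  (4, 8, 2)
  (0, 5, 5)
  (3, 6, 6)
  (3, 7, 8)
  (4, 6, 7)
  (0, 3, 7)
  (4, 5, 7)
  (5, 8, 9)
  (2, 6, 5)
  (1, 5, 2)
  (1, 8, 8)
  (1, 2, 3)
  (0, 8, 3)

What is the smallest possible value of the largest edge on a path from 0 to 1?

5

Some routes from 0 to 1:
0-5-1: max(5, 2) = 5
0-5-4-6-2-1: max(5, 7, 7, 5, 3) = 7
0-3-6-2-1: max(7, 6, 5, 3) = 7
0-8-6-2-1: max(3, 6, 5, 3) = 6
0-5-4-8-6-2-1: max(5, 7, 2, 6, 5, 3) = 7
Smallest bottleneck: 5.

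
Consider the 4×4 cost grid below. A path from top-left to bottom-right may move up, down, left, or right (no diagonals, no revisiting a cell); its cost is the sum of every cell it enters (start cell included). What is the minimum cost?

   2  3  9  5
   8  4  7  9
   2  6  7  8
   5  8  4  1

27

Path r0c0 r0c1 r1c1 r2c1 r2c2 r3c2 r3c3: 2 + 3 + 4 + 6 + 7 + 4 + 1 = 27.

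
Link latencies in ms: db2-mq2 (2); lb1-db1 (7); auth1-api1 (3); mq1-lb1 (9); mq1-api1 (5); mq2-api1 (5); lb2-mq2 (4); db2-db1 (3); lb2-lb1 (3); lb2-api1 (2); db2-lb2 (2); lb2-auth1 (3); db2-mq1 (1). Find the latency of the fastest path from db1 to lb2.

Some routes from db1 to lb2:
db1→db2→lb2: 3 + 2 = 5
db1→lb1→lb2: 7 + 3 = 10
db1→db2→mq1→api1→lb2: 3 + 1 + 5 + 2 = 11
db1→db2→mq2→api1→lb2: 3 + 2 + 5 + 2 = 12
db1→db2→mq2→lb2: 3 + 2 + 4 = 9
Best route has total 5 ms.

5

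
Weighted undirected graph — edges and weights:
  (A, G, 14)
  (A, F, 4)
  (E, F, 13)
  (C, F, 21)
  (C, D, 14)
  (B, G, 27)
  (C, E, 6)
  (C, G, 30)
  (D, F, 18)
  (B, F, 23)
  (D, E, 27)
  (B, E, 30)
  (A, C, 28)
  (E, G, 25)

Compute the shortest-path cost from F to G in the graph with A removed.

38

Checking several routes:
F→C→G: 21 + 30 = 51
F→E→C→G: 13 + 6 + 30 = 49
F→C→E→G: 21 + 6 + 25 = 52
F→E→G: 13 + 25 = 38
F→B→G: 23 + 27 = 50
Best route has total 38.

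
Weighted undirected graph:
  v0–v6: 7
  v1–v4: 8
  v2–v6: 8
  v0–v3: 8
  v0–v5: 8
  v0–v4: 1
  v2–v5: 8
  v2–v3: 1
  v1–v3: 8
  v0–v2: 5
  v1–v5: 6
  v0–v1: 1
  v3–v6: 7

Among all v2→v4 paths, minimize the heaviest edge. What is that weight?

5

Checking several routes:
v2→v3→v0→v5→v1→v4: max(1, 8, 8, 6, 8) = 8
v2→v3→v0→v1→v4: max(1, 8, 1, 8) = 8
v2→v3→v0→v4: max(1, 8, 1) = 8
v2→v0→v4: max(5, 1) = 5
v2→v3→v6→v0→v4: max(1, 7, 7, 1) = 7
The minimum achievable maximum is 5.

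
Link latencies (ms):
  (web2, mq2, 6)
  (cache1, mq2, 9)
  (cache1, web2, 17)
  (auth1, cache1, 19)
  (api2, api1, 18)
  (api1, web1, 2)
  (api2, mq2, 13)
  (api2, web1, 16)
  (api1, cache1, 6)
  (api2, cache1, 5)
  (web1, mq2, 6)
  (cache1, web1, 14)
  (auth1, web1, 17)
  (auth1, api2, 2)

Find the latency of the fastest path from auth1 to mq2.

15

Checking several routes:
auth1 → api2 → cache1 → web1 → mq2: 2 + 5 + 14 + 6 = 27
auth1 → api2 → cache1 → api1 → web1 → mq2: 2 + 5 + 6 + 2 + 6 = 21
auth1 → api2 → mq2: 2 + 13 = 15
auth1 → api2 → web1 → mq2: 2 + 16 + 6 = 24
auth1 → api2 → cache1 → mq2: 2 + 5 + 9 = 16
auth1 → web1 → mq2: 17 + 6 = 23
Shortest: 15 ms.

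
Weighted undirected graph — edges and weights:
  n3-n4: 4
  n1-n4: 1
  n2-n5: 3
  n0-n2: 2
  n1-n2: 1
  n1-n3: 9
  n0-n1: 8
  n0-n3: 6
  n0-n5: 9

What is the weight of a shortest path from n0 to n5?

5

Paths from n0 to n5:
n0 - n2 - n5: 2 + 3 = 5
n0 - n5: 9
n0 - n1 - n2 - n5: 8 + 1 + 3 = 12
n0 - n3 - n1 - n2 - n5: 6 + 9 + 1 + 3 = 19
n0 - n3 - n4 - n1 - n2 - n5: 6 + 4 + 1 + 1 + 3 = 15
Best route has total 5.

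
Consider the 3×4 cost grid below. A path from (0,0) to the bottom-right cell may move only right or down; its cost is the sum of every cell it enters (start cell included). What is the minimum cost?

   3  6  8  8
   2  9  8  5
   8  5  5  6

29

Cheapest: (0,0) (1,0) (2,0) (2,1) (2,2) (2,3)
  3 + 2 + 8 + 5 + 5 + 6 = 29
For comparison, the top-then-right route costs 36.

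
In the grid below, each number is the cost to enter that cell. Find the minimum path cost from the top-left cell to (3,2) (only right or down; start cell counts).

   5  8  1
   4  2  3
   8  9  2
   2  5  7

Path [0,0] -> [1,0] -> [1,1] -> [1,2] -> [2,2] -> [3,2]: 5 + 4 + 2 + 3 + 2 + 7 = 23.
For comparison, the top-then-right route costs 26.

23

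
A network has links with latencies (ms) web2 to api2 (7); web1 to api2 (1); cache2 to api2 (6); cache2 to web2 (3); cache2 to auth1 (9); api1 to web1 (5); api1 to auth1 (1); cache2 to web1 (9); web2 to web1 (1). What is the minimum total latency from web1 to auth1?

6

A few of the web1→auth1 routes:
web1-api2-cache2-auth1: 1 + 6 + 9 = 16
web1-api1-auth1: 5 + 1 = 6
web1-web2-cache2-auth1: 1 + 3 + 9 = 13
web1-cache2-auth1: 9 + 9 = 18
web1-api2-web2-cache2-auth1: 1 + 7 + 3 + 9 = 20
Best route has total 6 ms.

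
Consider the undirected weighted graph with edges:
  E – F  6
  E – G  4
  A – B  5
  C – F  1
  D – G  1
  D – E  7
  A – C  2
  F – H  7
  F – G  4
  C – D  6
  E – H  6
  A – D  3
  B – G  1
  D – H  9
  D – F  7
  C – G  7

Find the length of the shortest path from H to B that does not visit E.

Some routes from H to B avoiding E:
H→F→G→B: 7 + 4 + 1 = 12
H→F→C→A→D→G→B: 7 + 1 + 2 + 3 + 1 + 1 = 15
H→F→C→D→G→B: 7 + 1 + 6 + 1 + 1 = 16
H→F→C→A→B: 7 + 1 + 2 + 5 = 15
H→D→G→B: 9 + 1 + 1 = 11
H→F→C→G→B: 7 + 1 + 7 + 1 = 16
Shortest: 11.

11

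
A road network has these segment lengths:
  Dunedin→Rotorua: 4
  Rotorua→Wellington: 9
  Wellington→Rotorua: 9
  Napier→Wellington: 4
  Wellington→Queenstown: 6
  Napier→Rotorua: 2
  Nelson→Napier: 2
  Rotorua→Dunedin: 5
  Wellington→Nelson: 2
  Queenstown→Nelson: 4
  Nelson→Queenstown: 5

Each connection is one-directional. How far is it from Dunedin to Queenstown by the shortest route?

19

Routes from Dunedin to Queenstown:
Dunedin→Rotorua→Wellington→Queenstown: 4 + 9 + 6 = 19
Dunedin→Rotorua→Wellington→Nelson→Queenstown: 4 + 9 + 2 + 5 = 20
Shortest: 19.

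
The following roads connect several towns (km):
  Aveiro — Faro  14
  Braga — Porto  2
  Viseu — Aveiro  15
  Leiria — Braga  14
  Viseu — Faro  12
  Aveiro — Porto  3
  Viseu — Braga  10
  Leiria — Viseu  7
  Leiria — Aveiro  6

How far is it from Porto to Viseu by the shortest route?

12

Some routes from Porto to Viseu:
Porto - Aveiro - Faro - Viseu: 3 + 14 + 12 = 29
Porto - Aveiro - Leiria - Viseu: 3 + 6 + 7 = 16
Porto - Braga - Viseu: 2 + 10 = 12
Porto - Braga - Leiria - Viseu: 2 + 14 + 7 = 23
Porto - Aveiro - Viseu: 3 + 15 = 18
Shortest: 12 km.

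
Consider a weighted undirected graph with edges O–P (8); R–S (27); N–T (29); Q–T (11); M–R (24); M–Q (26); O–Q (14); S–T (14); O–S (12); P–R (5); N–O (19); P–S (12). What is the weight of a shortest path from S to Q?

A few of the S→Q routes:
S - P - O - Q: 12 + 8 + 14 = 34
S - R - P - O - Q: 27 + 5 + 8 + 14 = 54
S - O - Q: 12 + 14 = 26
S - T - Q: 14 + 11 = 25
S - O - N - T - Q: 12 + 19 + 29 + 11 = 71
S - P - R - M - Q: 12 + 5 + 24 + 26 = 67
Best route has total 25.

25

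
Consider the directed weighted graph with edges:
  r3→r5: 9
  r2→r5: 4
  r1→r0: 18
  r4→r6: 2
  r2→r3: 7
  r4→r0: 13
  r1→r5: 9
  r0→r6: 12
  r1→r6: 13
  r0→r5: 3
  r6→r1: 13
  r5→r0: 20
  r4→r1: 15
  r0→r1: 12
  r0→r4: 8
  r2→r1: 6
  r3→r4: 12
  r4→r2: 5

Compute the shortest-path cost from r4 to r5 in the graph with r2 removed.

16

Checking several routes:
r4 -> r0 -> r5: 13 + 3 = 16
r4 -> r6 -> r1 -> r5: 2 + 13 + 9 = 24
r4 -> r0 -> r1 -> r5: 13 + 12 + 9 = 34
r4 -> r1 -> r5: 15 + 9 = 24
The minimum is 16.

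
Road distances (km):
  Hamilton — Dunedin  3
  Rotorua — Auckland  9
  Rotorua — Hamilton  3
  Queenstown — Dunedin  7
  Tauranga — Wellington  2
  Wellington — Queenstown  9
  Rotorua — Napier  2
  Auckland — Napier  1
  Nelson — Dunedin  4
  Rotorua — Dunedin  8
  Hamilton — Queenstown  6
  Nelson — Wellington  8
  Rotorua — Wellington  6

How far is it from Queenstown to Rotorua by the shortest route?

9

Checking several routes:
Queenstown -> Hamilton -> Dunedin -> Rotorua: 6 + 3 + 8 = 17
Queenstown -> Wellington -> Rotorua: 9 + 6 = 15
Queenstown -> Dunedin -> Hamilton -> Rotorua: 7 + 3 + 3 = 13
Queenstown -> Dunedin -> Rotorua: 7 + 8 = 15
Queenstown -> Hamilton -> Rotorua: 6 + 3 = 9
Best route has total 9 km.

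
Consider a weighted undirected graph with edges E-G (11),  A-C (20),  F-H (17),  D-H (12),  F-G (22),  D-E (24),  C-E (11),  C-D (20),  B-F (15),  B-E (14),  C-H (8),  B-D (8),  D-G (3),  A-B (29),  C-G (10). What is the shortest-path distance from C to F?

Checking several routes:
C→G→D→B→F: 10 + 3 + 8 + 15 = 36
C→H→D→B→F: 8 + 12 + 8 + 15 = 43
C→E→B→F: 11 + 14 + 15 = 40
C→H→F: 8 + 17 = 25
C→G→D→H→F: 10 + 3 + 12 + 17 = 42
C→G→F: 10 + 22 = 32
Best route has total 25.

25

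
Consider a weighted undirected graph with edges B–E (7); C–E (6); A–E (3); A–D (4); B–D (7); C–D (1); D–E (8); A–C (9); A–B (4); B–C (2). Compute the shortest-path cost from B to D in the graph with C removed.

7

Candidate routes:
B - A - E - D: 4 + 3 + 8 = 15
B - D: 7
B - E - D: 7 + 8 = 15
B - E - A - D: 7 + 3 + 4 = 14
B - A - D: 4 + 4 = 8
Shortest: 7.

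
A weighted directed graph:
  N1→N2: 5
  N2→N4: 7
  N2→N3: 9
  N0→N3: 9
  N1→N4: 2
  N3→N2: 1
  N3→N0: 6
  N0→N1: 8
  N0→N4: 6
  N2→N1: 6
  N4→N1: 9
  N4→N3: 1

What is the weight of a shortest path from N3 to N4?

8

Comparing a few candidate routes:
N3 → N2 → N1 → N4: 1 + 6 + 2 = 9
N3 → N0 → N4: 6 + 6 = 12
N3 → N2 → N4: 1 + 7 = 8
N3 → N0 → N1 → N4: 6 + 8 + 2 = 16
Best route has total 8.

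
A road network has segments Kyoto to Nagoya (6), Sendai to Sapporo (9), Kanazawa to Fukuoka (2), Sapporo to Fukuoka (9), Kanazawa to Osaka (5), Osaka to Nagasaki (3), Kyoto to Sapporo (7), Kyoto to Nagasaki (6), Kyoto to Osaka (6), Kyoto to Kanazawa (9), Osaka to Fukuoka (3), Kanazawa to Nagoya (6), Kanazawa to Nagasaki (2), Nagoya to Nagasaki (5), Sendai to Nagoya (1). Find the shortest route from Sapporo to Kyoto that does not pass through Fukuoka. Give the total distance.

7

Comparing a few candidate routes:
Sapporo-Kyoto: 7
Sapporo-Sendai-Nagoya-Kyoto: 9 + 1 + 6 = 16
Sapporo-Sendai-Nagoya-Nagasaki-Kyoto: 9 + 1 + 5 + 6 = 21
The minimum is 7.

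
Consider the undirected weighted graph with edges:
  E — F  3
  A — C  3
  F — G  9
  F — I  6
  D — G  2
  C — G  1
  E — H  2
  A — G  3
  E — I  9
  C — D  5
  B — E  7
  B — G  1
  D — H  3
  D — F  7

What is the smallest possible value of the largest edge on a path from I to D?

Checking several routes:
I→F→D: max(6, 7) = 7
I→F→E→B→G→A→C→D: max(6, 3, 7, 1, 3, 3, 5) = 7
I→F→E→H→D: max(6, 3, 2, 3) = 6
Best route has worst link 6.

6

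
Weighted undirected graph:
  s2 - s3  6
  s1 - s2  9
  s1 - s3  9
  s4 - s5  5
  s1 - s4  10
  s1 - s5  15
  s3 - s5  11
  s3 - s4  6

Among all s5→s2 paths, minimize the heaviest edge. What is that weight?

6

Some routes from s5 to s2:
s5-s4-s3-s1-s2: max(5, 6, 9, 9) = 9
s5-s4-s1-s3-s2: max(5, 10, 9, 6) = 10
s5-s4-s3-s2: max(5, 6, 6) = 6
s5-s4-s1-s2: max(5, 10, 9) = 10
s5-s3-s2: max(11, 6) = 11
The minimum achievable maximum is 6.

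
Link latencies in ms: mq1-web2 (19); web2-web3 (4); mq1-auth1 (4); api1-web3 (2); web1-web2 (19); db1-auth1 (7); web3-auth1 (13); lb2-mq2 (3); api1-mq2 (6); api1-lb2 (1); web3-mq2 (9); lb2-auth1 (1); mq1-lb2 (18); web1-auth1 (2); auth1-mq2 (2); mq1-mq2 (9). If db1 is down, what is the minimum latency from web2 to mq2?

A few of the web2→mq2 routes:
web2 → web3 → api1 → mq2: 4 + 2 + 6 = 12
web2 → web3 → api1 → lb2 → auth1 → mq2: 4 + 2 + 1 + 1 + 2 = 10
web2 → web3 → api1 → lb2 → mq2: 4 + 2 + 1 + 3 = 10
Best route has total 10 ms.

10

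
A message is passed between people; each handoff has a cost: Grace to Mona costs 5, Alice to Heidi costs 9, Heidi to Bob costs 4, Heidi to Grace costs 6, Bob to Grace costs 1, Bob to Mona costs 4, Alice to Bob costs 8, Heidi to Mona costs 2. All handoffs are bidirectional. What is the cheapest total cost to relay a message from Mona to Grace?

Checking several routes:
Mona → Grace: 5
Mona → Bob → Grace: 4 + 1 = 5
Mona → Heidi → Bob → Grace: 2 + 4 + 1 = 7
Mona → Heidi → Grace: 2 + 6 = 8
Mona → Bob → Heidi → Grace: 4 + 4 + 6 = 14
Shortest: 5.

5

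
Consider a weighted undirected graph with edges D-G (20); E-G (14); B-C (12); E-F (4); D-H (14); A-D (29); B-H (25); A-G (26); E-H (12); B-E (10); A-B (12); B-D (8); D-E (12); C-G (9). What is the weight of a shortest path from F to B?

A few of the F→B routes:
F→E→G→C→B: 4 + 14 + 9 + 12 = 39
F→E→B: 4 + 10 = 14
F→E→H→D→B: 4 + 12 + 14 + 8 = 38
F→E→D→B: 4 + 12 + 8 = 24
Best route has total 14.

14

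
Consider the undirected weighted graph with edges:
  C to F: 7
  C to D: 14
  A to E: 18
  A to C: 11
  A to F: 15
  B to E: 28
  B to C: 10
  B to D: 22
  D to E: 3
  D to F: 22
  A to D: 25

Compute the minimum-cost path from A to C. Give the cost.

11

Checking several routes:
A - D - C: 25 + 14 = 39
A - F - C: 15 + 7 = 22
A - C: 11
A - E - D - F - C: 18 + 3 + 22 + 7 = 50
A - E - D - C: 18 + 3 + 14 = 35
The minimum is 11.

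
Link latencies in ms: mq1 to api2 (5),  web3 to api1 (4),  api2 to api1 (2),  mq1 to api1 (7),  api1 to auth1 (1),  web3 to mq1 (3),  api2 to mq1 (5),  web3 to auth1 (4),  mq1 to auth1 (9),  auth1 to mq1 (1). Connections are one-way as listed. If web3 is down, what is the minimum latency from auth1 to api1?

Paths from auth1 to api1 avoiding web3:
auth1-mq1-api2-api1: 1 + 5 + 2 = 8
auth1-mq1-api1: 1 + 7 = 8
Best route has total 8 ms.

8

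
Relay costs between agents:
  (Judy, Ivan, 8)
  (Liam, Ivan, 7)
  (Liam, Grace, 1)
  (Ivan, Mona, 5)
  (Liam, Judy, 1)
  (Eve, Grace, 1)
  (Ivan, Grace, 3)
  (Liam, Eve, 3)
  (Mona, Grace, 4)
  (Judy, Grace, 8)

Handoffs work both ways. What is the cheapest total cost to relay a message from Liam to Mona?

Comparing a few candidate routes:
Liam → Ivan → Mona: 7 + 5 = 12
Liam → Eve → Grace → Ivan → Mona: 3 + 1 + 3 + 5 = 12
Liam → Grace → Ivan → Mona: 1 + 3 + 5 = 9
Liam → Judy → Grace → Mona: 1 + 8 + 4 = 13
Liam → Eve → Grace → Mona: 3 + 1 + 4 = 8
Liam → Grace → Mona: 1 + 4 = 5
Best route has total 5.

5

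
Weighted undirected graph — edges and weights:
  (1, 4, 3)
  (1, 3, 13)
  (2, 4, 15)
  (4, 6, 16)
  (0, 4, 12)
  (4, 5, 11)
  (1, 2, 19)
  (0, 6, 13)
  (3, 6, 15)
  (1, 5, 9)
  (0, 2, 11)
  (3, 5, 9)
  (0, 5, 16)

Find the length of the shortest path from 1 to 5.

9

A few of the 1→5 routes:
1 → 5: 9
1 → 4 → 5: 3 + 11 = 14
1 → 3 → 5: 13 + 9 = 22
1 → 4 → 0 → 5: 3 + 12 + 16 = 31
1 → 4 → 6 → 3 → 5: 3 + 16 + 15 + 9 = 43
Best route has total 9.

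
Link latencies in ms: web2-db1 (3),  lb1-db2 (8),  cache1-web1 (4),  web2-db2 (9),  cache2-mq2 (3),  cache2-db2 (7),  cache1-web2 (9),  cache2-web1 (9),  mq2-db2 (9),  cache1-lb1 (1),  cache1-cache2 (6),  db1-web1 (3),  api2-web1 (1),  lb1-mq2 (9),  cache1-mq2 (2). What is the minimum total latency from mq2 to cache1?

2

Some routes from mq2 to cache1:
mq2 - cache1: 2
mq2 - lb1 - cache1: 9 + 1 = 10
mq2 - db2 - lb1 - cache1: 9 + 8 + 1 = 18
mq2 - cache2 - web1 - cache1: 3 + 9 + 4 = 16
mq2 - cache2 - cache1: 3 + 6 = 9
Best route has total 2 ms.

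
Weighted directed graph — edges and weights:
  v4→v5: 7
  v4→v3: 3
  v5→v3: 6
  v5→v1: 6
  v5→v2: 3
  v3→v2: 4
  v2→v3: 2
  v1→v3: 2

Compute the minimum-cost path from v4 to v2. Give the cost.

Paths from v4 to v2:
v4→v5→v1→v3→v2: 7 + 6 + 2 + 4 = 19
v4→v5→v2: 7 + 3 = 10
v4→v3→v2: 3 + 4 = 7
v4→v5→v3→v2: 7 + 6 + 4 = 17
The minimum is 7.

7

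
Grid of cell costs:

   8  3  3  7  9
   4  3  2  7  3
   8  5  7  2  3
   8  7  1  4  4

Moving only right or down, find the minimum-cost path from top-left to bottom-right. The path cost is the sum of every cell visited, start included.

Take r0c0 -> r0c1 -> r0c2 -> r1c2 -> r1c3 -> r2c3 -> r2c4 -> r3c4 for a total of 8 + 3 + 3 + 2 + 7 + 2 + 3 + 4 = 32.

32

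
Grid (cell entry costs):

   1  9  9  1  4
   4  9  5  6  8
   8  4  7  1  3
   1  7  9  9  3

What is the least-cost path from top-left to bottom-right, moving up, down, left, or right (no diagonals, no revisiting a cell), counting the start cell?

Path [0,0] -> [1,0] -> [2,0] -> [2,1] -> [2,2] -> [2,3] -> [2,4] -> [3,4]: 1 + 4 + 8 + 4 + 7 + 1 + 3 + 3 = 31.

31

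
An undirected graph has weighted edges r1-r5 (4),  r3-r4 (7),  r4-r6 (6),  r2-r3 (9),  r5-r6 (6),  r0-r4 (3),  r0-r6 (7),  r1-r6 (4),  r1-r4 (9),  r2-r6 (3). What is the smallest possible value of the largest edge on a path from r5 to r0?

A few of the r5→r0 routes:
r5-r6-r0: max(6, 7) = 7
r5-r1-r6-r4-r0: max(4, 4, 6, 3) = 6
r5-r6-r4-r0: max(6, 6, 3) = 6
The minimum achievable maximum is 6.

6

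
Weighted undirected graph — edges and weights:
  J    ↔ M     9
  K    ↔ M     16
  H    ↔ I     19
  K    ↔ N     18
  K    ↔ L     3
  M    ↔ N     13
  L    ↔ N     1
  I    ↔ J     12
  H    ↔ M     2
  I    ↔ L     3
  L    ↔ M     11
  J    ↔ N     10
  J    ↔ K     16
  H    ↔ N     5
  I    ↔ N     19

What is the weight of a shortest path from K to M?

11

Comparing a few candidate routes:
K -> N -> H -> M: 18 + 5 + 2 = 25
K -> L -> M: 3 + 11 = 14
K -> L -> N -> H -> M: 3 + 1 + 5 + 2 = 11
K -> L -> N -> J -> M: 3 + 1 + 10 + 9 = 23
K -> L -> N -> M: 3 + 1 + 13 = 17
K -> M: 16
The minimum is 11.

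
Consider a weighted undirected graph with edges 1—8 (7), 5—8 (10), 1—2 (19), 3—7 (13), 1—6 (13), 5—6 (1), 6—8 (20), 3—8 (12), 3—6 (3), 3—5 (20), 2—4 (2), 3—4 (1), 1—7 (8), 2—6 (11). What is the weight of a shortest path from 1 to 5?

Checking several routes:
1→6→5: 13 + 1 = 14
1→8→3→6→5: 7 + 12 + 3 + 1 = 23
1→7→3→6→5: 8 + 13 + 3 + 1 = 25
1→8→5: 7 + 10 = 17
The minimum is 14.

14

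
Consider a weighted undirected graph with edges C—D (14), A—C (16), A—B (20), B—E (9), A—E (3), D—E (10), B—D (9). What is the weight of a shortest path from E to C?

Some routes from E to C:
E → A → C: 3 + 16 = 19
E → D → C: 10 + 14 = 24
E → B → D → C: 9 + 9 + 14 = 32
Best route has total 19.

19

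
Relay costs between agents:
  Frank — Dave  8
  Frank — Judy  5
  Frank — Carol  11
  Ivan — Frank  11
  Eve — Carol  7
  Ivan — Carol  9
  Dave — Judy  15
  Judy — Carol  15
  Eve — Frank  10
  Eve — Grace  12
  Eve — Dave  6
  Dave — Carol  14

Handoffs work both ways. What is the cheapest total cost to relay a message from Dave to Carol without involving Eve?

14

Comparing a few candidate routes:
Dave - Carol: 14
Dave - Frank - Judy - Carol: 8 + 5 + 15 = 28
Dave - Frank - Ivan - Carol: 8 + 11 + 9 = 28
Dave - Frank - Carol: 8 + 11 = 19
Shortest: 14.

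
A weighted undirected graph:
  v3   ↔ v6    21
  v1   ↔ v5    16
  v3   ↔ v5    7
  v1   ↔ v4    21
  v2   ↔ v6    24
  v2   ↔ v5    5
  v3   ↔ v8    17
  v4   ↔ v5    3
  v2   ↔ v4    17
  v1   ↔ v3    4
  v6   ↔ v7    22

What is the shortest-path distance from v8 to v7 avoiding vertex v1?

60

Paths from v8 to v7 avoiding v1:
v8 -> v3 -> v5 -> v4 -> v2 -> v6 -> v7: 17 + 7 + 3 + 17 + 24 + 22 = 90
v8 -> v3 -> v6 -> v7: 17 + 21 + 22 = 60
v8 -> v3 -> v5 -> v2 -> v6 -> v7: 17 + 7 + 5 + 24 + 22 = 75
The minimum is 60.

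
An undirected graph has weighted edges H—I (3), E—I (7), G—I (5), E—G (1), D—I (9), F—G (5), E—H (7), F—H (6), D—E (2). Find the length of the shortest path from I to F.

Checking several routes:
I -> H -> E -> G -> F: 3 + 7 + 1 + 5 = 16
I -> D -> E -> G -> F: 9 + 2 + 1 + 5 = 17
I -> E -> G -> F: 7 + 1 + 5 = 13
I -> H -> F: 3 + 6 = 9
I -> G -> F: 5 + 5 = 10
Best route has total 9.

9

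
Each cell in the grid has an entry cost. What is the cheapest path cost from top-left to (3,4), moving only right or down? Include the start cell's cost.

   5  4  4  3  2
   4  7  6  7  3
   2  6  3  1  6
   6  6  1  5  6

32

Take [0,0] -> [1,0] -> [2,0] -> [2,1] -> [2,2] -> [2,3] -> [3,3] -> [3,4] for a total of 5 + 4 + 2 + 6 + 3 + 1 + 5 + 6 = 32.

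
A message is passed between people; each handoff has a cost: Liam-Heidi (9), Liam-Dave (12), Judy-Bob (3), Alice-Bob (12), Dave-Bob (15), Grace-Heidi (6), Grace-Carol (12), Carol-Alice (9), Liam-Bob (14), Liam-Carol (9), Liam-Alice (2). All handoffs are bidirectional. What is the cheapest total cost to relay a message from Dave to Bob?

15

A few of the Dave→Bob routes:
Dave - Liam - Bob: 12 + 14 = 26
Dave - Liam - Alice - Bob: 12 + 2 + 12 = 26
Dave - Bob: 15
The minimum is 15.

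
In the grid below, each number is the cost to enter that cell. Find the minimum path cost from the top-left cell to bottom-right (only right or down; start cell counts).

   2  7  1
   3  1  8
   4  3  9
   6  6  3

18

One optimal route is r0c0→r1c0→r1c1→r2c1→r3c1→r3c2.
Its cost is 2 + 3 + 1 + 3 + 6 + 3 = 18.
(Top row then right column would cost 30.)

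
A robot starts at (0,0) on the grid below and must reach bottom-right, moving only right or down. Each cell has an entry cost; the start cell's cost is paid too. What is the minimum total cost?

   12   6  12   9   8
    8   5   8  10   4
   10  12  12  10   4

49

Cheapest: (0,0) (0,1) (1,1) (1,2) (1,3) (1,4) (2,4)
  12 + 6 + 5 + 8 + 10 + 4 + 4 = 49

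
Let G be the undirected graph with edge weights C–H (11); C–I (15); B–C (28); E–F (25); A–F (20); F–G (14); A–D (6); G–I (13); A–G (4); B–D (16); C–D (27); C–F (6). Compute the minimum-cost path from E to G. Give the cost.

Comparing a few candidate routes:
E-F-G: 25 + 14 = 39
E-F-C-B-D-A-G: 25 + 6 + 28 + 16 + 6 + 4 = 85
E-F-A-G: 25 + 20 + 4 = 49
E-F-C-I-G: 25 + 6 + 15 + 13 = 59
E-F-C-D-A-G: 25 + 6 + 27 + 6 + 4 = 68
The minimum is 39.

39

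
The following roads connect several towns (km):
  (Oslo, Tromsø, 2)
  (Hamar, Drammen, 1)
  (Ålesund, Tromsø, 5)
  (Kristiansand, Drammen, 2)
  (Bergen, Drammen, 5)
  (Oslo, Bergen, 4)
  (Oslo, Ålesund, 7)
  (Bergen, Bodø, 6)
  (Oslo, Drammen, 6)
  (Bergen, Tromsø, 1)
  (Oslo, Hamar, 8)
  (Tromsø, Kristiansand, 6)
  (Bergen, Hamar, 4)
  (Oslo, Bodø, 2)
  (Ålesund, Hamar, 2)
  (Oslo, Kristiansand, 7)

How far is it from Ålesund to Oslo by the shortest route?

7

Checking several routes:
Ålesund-Hamar-Bergen-Tromsø-Oslo: 2 + 4 + 1 + 2 = 9
Ålesund-Oslo: 7
Ålesund-Tromsø-Oslo: 5 + 2 = 7
Ålesund-Hamar-Drammen-Oslo: 2 + 1 + 6 = 9
Shortest: 7 km.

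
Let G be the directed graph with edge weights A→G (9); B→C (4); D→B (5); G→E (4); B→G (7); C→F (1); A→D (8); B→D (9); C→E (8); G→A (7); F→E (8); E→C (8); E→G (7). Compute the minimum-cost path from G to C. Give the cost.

Paths from G to C:
G → A → D → B → C: 7 + 8 + 5 + 4 = 24
G → E → C: 4 + 8 = 12
Best route has total 12.

12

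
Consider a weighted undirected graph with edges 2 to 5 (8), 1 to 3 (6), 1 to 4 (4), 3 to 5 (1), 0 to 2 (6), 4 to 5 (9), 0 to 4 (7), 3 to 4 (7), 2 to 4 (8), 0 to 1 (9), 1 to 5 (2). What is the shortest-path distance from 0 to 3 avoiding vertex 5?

Some routes from 0 to 3 avoiding 5:
0 -> 1 -> 4 -> 3: 9 + 4 + 7 = 20
0 -> 4 -> 1 -> 3: 7 + 4 + 6 = 17
0 -> 4 -> 3: 7 + 7 = 14
0 -> 1 -> 3: 9 + 6 = 15
0 -> 2 -> 4 -> 3: 6 + 8 + 7 = 21
Best route has total 14.

14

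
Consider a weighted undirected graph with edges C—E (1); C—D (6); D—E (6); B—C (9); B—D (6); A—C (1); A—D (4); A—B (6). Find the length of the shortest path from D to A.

4

Checking several routes:
D -> C -> A: 6 + 1 = 7
D -> A: 4
D -> E -> C -> A: 6 + 1 + 1 = 8
Best route has total 4.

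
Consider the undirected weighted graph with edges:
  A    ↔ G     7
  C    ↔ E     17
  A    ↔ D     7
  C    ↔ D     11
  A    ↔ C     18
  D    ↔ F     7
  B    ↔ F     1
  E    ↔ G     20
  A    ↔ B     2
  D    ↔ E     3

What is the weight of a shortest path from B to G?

Some routes from B to G:
B → A → G: 2 + 7 = 9
B → F → D → E → G: 1 + 7 + 3 + 20 = 31
B → F → D → A → G: 1 + 7 + 7 + 7 = 22
B → A → D → E → G: 2 + 7 + 3 + 20 = 32
B → F → D → C → A → G: 1 + 7 + 11 + 18 + 7 = 44
Best route has total 9.

9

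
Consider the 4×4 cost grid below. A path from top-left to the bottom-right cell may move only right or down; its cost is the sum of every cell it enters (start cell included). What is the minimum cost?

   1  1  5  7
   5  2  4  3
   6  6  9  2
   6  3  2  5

One optimal route is r0c0 -> r0c1 -> r1c1 -> r1c2 -> r1c3 -> r2c3 -> r3c3.
Its cost is 1 + 1 + 2 + 4 + 3 + 2 + 5 = 18.
For comparison, the top-then-right route costs 24.

18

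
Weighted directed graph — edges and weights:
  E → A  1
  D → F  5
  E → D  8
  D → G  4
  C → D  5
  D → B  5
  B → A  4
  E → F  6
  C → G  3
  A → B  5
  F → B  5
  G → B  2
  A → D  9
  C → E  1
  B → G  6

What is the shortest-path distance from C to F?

A few of the C→F routes:
C-D-F: 5 + 5 = 10
C-E-D-F: 1 + 8 + 5 = 14
C-E-F: 1 + 6 = 7
Shortest: 7.

7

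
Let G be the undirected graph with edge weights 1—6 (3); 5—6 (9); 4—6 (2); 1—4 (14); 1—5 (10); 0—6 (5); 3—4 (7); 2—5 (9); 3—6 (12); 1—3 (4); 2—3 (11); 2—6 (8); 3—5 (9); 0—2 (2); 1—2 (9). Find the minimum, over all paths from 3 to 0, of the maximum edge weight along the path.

5

A few of the 3→0 routes:
3 → 1 → 6 → 0: max(4, 3, 5) = 5
3 → 4 → 6 → 0: max(7, 2, 5) = 7
3 → 1 → 2 → 5 → 6 → 0: max(4, 9, 9, 9, 5) = 9
3 → 4 → 6 → 2 → 0: max(7, 2, 8, 2) = 8
3 → 1 → 6 → 2 → 0: max(4, 3, 8, 2) = 8
The minimum achievable maximum is 5.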